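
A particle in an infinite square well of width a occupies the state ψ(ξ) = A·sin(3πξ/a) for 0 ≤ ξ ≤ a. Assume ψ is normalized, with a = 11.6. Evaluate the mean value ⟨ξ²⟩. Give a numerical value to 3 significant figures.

⟨ξ^2⟩ ≈ 44.1

The expectation value is the |ψ|²-weighted average of ξ^2: ∫ ξ^2|ψ|² dξ.
Since the A² factors cancel between numerator and denominator, ⟨ξ²⟩ = -a^2/(18·π^2) + a^2/3.
With a = 11.6, ⟨ξ^2⟩ = 44.10.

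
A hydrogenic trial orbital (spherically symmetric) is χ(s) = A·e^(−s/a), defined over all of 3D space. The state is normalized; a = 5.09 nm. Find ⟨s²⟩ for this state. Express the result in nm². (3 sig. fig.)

⟨s²⟩ = ∫ s^2 |χ|² 4πs² ds over the full domain.
Since the A² factors cancel between numerator and denominator, ⟨s²⟩ = 3·a^2.
Putting a = 5.09 gives 77.72.

⟨s^2⟩ ≈ 77.7 nm^2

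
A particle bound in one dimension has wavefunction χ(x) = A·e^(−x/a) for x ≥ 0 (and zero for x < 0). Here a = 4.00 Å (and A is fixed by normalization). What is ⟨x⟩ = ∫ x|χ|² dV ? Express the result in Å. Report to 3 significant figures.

The expectation value is the |χ|²-weighted average of x: ∫ x|χ|² dx.
Using ∫₀^∞ xⁿ e^(−αx) dx = n!/αⁿ⁺¹, the ratio of the moment integral to the normalization integral gives ⟨x⟩ = a/2.
With a = 4.00, ⟨x⟩ = 2.000.

⟨x⟩ ≈ 2.00 Å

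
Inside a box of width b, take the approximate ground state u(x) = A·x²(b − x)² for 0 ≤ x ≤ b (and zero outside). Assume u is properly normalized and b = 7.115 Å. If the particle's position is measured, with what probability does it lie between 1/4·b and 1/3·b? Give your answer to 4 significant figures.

P = ∫_{1/4·b}^{1/3·b} |u(x)|² dx.
Since A² = 1/(b^9/630), this is the region integral divided by the full normalization integral.
In terms of t = x/b (A² and the length scale cancel between numerator and denominator), P = [∫_{1/4}^{1/3} t^4·(1 - t)^4 dt] / [∫_{0}^{1} t^4·(1 - t)^4 dt].
Using ∫ t^4·(1 - t)^4 dt = t^5·(70·t^4 - 315·t^3 + 540·t^2 - 420·t + 126)/630, the numerator is ≈ 0.000152252 and the denominator is 1/630.
This works out to P = 0.095918.

P ≈ 0.09592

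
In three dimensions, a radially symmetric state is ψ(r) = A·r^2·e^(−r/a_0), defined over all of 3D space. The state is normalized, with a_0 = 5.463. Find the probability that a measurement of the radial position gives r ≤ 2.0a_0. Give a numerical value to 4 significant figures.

P ≈ 0.1107

With dV = 4πr²dr, the probability is ∫|ψ|² dV over r ≤ 2.0a_0.
Normalization gives A² = 1/(45·π·a_0^7/2).
In terms of u = r/a_0 (A², 4π and the length scale all cancel between numerator and denominator), P = [∫_{0}^{2.0} u^6·e^(-2·u) du] / [∫_{0}^{∞} u^6·e^(-2·u) du].
Using ∫ u^6·e^(-2·u) du = -(4·u^6 + 12·u^5 + 30·u^4 + 60·u^3 + 90·u^2 + 90·u + 45)·e^(-2·u)/8, the numerator is 45/8 - 2185·e^(-4)/8 and the denominator is 45/8.
The region integral divided by the full integral gives P = 0.11067.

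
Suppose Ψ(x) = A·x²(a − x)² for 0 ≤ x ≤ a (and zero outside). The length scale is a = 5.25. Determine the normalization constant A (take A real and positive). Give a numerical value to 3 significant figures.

Require ∫ |Ψ|² dx = 1 over the whole domain.
Expanding the polynomial and integrating term by term, carrying out the integral gives A² · a^9/630.
With a = 5.25: A² = 0.0002079 and A = 0.01442.

A ≈ 0.0144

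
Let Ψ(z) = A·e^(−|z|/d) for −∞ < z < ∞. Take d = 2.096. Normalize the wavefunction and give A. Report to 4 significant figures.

We need A² ∫|f|² dz = 1, taking the integral from −∞ to ∞.
With Ψ = A·e^(−|z|/d), the integral evaluates to A²·[d].
With d = 2.096: A² = 0.47710 and A = 0.69072.

A ≈ 0.6907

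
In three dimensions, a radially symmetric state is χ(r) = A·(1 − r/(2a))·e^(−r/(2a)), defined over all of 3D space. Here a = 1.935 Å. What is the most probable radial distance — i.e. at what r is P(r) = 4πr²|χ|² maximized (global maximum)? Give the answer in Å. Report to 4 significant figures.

Differentiate P(r) = 4πr²|χ|² with respect to r and set to zero.
Solving yields r = a·(√(5) + 3).
With a = 1.935, the most probable radial distance is 10.132 Å.

r ≈ 10.13 Å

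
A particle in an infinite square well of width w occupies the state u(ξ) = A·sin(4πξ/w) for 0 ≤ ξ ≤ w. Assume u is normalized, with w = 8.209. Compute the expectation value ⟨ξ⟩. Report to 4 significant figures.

⟨ξ⟩ ≈ 4.105

By definition ⟨ξ⟩ = ∫ ξ |u(ξ)|² dξ.
Evaluating both integrals, ⟨ξ⟩ = w/2.
Putting w = 8.209 gives 4.1045.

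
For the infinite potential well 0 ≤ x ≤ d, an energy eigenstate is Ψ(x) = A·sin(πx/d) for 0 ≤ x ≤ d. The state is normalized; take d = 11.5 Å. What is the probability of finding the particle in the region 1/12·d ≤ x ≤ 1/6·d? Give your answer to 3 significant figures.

P ≈ 0.0251

P = ∫_{1/12·d}^{1/6·d} |Ψ(x)|² dx.
Since A² = 1/(d/2), this is the region integral divided by the full normalization integral.
Substituting u = x/d, A² and the length scale cancel in the ratio: P = ∫_{1/12}^{1/6} sin(π·u)^2 du / ∫_{0}^{1} sin(π·u)^2 du.
Using ∫ sin(π·u)^2 du = u/2 - sin(2·π·u)/(4·π), the numerator is -√(3)/(8·π) + 1/(8·π) + 1/24 and the denominator is 1/2.
Evaluating gives P = (-3·√(3) + 3 + π)/(12·π).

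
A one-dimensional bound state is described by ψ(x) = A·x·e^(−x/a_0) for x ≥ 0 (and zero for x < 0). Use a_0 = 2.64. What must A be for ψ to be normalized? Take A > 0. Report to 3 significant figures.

We need A² ∫|f|² dx = 1, taking the integral from 0 to ∞.
With ψ = A·x·e^(−x/a_0), the integral evaluates to A²·[a_0^3/4].
Substituting a_0 = 2.64 gives A² = 0.2174, so A = 0.4663.

A ≈ 0.466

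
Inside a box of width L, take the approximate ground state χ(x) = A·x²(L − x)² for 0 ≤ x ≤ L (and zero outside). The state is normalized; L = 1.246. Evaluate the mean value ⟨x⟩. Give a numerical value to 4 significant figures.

⟨x⟩ ≈ 0.6230

By definition ⟨x⟩ = ∫ x |χ(x)|² dx.
Evaluating both integrals, ⟨x⟩ = L/2.
With L = 1.246, ⟨x⟩ = 0.62300.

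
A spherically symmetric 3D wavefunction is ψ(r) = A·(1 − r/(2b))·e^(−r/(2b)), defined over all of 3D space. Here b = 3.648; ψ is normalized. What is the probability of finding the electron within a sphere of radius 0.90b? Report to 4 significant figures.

P ≈ 0.02951

With dV = 4πr²dr, the probability is ∫|ψ|² dV over r ≤ 0.90b.
The full normalization integral is A²·[8·π·b^3] = 1, fixing A².
Let u = r/b; then A², 4π and the length scale all cancel, so P = ∫_{0}^{0.90} u^2·(1 - u/2)^2·e^(-u) du ÷ ∫_{0}^{∞} u^2·(1 - u/2)^2·e^(-u) du.
Using ∫ u^2·(1 - u/2)^2·e^(-u) du = -(u^4/4 + u^2 + 2·u + 2)·e^(-u), the numerator is ≈ 0.0590263 and the denominator is 2.
This evaluates to P = 0.029513.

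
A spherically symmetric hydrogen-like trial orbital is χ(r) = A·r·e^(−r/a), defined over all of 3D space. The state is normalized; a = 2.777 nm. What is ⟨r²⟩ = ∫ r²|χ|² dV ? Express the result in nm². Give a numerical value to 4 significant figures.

⟨r^2⟩ ≈ 57.84 nm^2

⟨r²⟩ = ∫ r^2 |χ|² 4πr² dr over the full domain.
Recall ∫₀^∞ r^m e^(−r/β) dr = m!·β^(m+1), the ratio of the moment integral to the normalization integral gives ⟨r²⟩ = 15·a^2/2.
With a = 2.777, ⟨r^2⟩ = 57.838.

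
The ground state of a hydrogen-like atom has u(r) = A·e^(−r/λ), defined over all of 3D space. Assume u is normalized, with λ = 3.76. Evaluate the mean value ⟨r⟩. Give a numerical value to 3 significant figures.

The expectation value is the |u|²-weighted average of r: ∫ r|u|² 4πr² dr.
Evaluating both integrals, ⟨r⟩ = 3·λ/2.
With λ = 3.76, ⟨r⟩ = 5.640.

⟨r⟩ ≈ 5.64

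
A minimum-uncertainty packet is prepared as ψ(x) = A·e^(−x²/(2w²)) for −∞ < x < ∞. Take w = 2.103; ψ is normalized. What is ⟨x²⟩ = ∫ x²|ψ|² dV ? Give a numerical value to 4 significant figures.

The expectation value is the |ψ|²-weighted average of x^2: ∫ x^2|ψ|² dx.
Using the Gaussian integral ∫_{−∞}^{∞} e^(−αx²) dx = √(π/α), since the A² factors cancel between numerator and denominator, ⟨x²⟩ = w^2/2.
Putting w = 2.103 gives 2.2113.

⟨x^2⟩ ≈ 2.211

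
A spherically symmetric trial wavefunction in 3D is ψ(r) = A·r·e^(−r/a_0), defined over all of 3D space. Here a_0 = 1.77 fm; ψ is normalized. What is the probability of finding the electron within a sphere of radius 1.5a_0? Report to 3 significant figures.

Integrate the radial probability density 4πr²|ψ|² over r ≤ 1.5a_0.
A² is fixed by ∫₀^∞ 4πr²|ψ|² dr = 1, i.e. A² = (3·π·a_0^5)^(−1).
Let u = r/a_0; then A², 4π and the length scale all cancel, so P = ∫_{0}^{1.5} u^4·e^(-2·u) du ÷ ∫_{0}^{∞} u^4·e^(-2·u) du.
With ∫ u^4·e^(-2·u) du = -(u^4/2 + u^3 + 3·u^2/2 + 3·u/2 + 3/4)·e^(-2·u) + C, the region integral is 3/4 - 393·e^(-3)/32 and the full one is 3/4.
This evaluates to P = 0.1847.

P ≈ 0.185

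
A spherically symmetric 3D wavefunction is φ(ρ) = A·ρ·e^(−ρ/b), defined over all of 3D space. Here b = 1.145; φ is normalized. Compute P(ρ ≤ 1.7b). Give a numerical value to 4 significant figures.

P ≈ 0.2558

P = ∫ |φ|² 4πρ² dρ over ρ ≤ 1.7b.
The full normalization integral is A²·[3·π·b^5] = 1, fixing A².
Let u = ρ/b; then A², 4π and the length scale all cancel, so P = ∫_{0}^{1.7} u^4·e^(-2·u) du ÷ ∫_{0}^{∞} u^4·e^(-2·u) du.
With ∫ u^4·e^(-2·u) du = -(u^4/2 + u^3 + 3·u^2/2 + 3·u/2 + 3/4)·e^(-2·u) + C, the region integral is ≈ 0.191864 and the full one is 3/4.
This evaluates to P = 0.25582.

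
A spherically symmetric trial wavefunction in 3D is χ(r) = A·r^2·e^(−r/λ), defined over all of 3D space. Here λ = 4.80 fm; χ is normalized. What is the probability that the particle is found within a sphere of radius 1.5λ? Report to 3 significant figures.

P = ∫ |χ|² 4πr² dr over r ≤ 1.5λ.
Normalization gives A² = 1/(45·π·λ^7/2).
Let u = r/λ; then A², 4π and the length scale all cancel, so P = ∫_{0}^{1.5} u^6·e^(-2·u) du ÷ ∫_{0}^{∞} u^6·e^(-2·u) du.
Using ∫ u^6·e^(-2·u) du = -(4·u^6 + 12·u^5 + 30·u^4 + 60·u^3 + 90·u^2 + 90·u + 45)·e^(-2·u)/8, the numerator is ≈ 0.18849 and the denominator is 45/8.
The region integral divided by the full integral gives P = 0.03351.

P ≈ 0.0335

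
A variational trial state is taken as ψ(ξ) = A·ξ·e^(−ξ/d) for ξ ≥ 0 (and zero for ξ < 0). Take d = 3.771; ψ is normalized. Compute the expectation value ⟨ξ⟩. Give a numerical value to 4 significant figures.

⟨ξ⟩ = ∫ ξ |ψ|² dξ over the full domain.
The ratio of the moment integral to the normalization integral gives ⟨ξ⟩ = 3·d/2.
With d = 3.771, ⟨ξ⟩ = 5.6565.

⟨ξ⟩ ≈ 5.657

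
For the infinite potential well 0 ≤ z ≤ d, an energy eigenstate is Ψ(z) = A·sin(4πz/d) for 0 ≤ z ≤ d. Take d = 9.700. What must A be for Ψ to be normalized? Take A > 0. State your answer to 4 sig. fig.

A ≈ 0.4541

Normalization requires ∫|Ψ|² dz = 1, integrated from 0 to d.
With ∫₀^d sin²(nπz/d) dz = d/2, carrying out the integral gives A² · d/2.
With d = 9.700: A² = 0.20619 and A = 0.45408.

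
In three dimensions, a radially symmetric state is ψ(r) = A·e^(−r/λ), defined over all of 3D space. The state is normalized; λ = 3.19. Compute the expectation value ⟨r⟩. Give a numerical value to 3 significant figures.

⟨r⟩ = ∫ r |ψ|² 4πr² dr over the full domain.
Recall ∫₀^∞ r^m e^(−r/β) dr = m!·β^(m+1), since the A² factors cancel between numerator and denominator, ⟨r⟩ = 3·λ/2.
With λ = 3.19, ⟨r⟩ = 4.785.

⟨r⟩ ≈ 4.79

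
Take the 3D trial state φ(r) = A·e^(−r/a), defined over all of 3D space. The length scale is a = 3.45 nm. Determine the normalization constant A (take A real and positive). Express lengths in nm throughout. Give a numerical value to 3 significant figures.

A ≈ 0.0880 nm^(-3/2)

Require ∫ |φ|² 4πr² dr = 1 over the whole domain.
Recall ∫₀^∞ r^m e^(−r/β) dr = m!·β^(m+1), the integral (without the A² prefactor) comes out to π·a^3.
With a = 3.45: A² = 0.007752 and A = 0.08804.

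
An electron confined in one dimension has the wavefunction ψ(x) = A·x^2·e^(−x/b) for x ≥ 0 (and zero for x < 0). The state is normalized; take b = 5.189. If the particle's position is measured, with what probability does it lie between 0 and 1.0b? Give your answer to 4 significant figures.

P ≈ 0.05265

P = ∫_{0}^{1.0b} |ψ(x)|² dx.
Since A² = 1/(3·b^5/4), this is the region integral divided by the full normalization integral.
Substituting u = x/b, A² and the length scale cancel in the ratio: P = ∫_{0}^{1.0} u^4·e^(-2·u) du / ∫_{0}^{∞} u^4·e^(-2·u) du.
An antiderivative of u^4·e^(-2·u) is -(u^4/2 + u^3 + 3·u^2/2 + 3·u/2 + 3/4)·e^(-2·u); evaluating from 0 to 1.0 gives 3/4 - 21·e^(-2)/4, while the full integral is 3/4.
Evaluating gives P = 0.052653.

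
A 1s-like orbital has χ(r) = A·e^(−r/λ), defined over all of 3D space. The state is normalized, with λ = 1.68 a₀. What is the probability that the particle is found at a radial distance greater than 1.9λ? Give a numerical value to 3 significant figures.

Integrate the radial probability density 4πr²|χ|² over r > 1.9λ.
Normalization gives A² = 1/(π·λ^3).
In terms of u = r/λ (A², 4π and the length scale all cancel between numerator and denominator), P = [∫_{1.9}^{∞} u^2·e^(-2·u) du] / [∫_{0}^{∞} u^2·e^(-2·u) du].
An antiderivative of u^2·e^(-2·u) is -(2·u^2 + 2·u + 1)·e^(-2·u)/4; evaluating from 1.9 to ∞ gives 601·e^(-19/5)/200, while the full integral is 1/4.
The region integral divided by the full integral gives P = 0.2689.

P ≈ 0.269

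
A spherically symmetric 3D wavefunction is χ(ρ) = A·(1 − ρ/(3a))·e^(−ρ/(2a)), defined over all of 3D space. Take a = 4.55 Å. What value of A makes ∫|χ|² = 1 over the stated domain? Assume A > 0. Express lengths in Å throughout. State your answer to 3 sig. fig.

Require ∫ |χ|² 4πρ² dρ = 1 over the whole domain.
With ∫₀^∞ ρ^4 e^(−αρ) dρ = 4!/α^5, ∫|χ|² 4πρ² dρ = A²·(8·π·a^3/3).
Hence A² = 1/[8·π·a^3/3].
Substituting a = 4.55 gives A² = 0.001267, so A = 0.03560.

A ≈ 0.0356 Å^(-3/2)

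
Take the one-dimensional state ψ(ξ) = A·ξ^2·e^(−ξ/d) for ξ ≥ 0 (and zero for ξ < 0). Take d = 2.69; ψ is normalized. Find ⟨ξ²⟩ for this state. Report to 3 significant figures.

⟨ξ²⟩ = ∫ ξ^2 |ψ|² dξ over the full domain.
Evaluating both integrals, ⟨ξ²⟩ = 15·d^2/2.
Putting d = 2.69 gives 54.27.

⟨ξ^2⟩ ≈ 54.3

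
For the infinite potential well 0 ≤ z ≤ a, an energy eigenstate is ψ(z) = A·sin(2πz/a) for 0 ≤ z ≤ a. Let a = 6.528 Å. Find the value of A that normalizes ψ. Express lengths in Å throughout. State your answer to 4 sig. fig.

Require ∫ |ψ|² dz = 1 over the whole domain.
With ∫₀^a sin²(nπz/a) dz = a/2, carrying out the integral gives A² · a/2.
Substituting a = 6.528 gives A² = 0.30637, so A = 0.55351.

A ≈ 0.5535 Å^(-1/2)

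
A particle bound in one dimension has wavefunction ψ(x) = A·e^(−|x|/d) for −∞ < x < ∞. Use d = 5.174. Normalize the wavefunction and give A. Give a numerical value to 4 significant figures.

Require ∫ |ψ|² dx = 1 over the whole domain.
With ψ = A·e^(−|x|/d), the integral evaluates to A²·[d].
Setting this equal to 1 gives A² = 1/(d).
Substituting d = 5.174 gives A² = 0.19327, so A = 0.43963.

A ≈ 0.4396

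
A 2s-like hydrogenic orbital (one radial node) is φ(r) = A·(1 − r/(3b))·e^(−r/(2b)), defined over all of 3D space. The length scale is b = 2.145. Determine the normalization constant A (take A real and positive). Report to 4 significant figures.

We need A² ∫|f|² 4πr² dr = 1, taking the integral from 0 to ∞.
(Spherical symmetry: dV = 4πr² dr.)
Carrying out the integral gives A² · 8·π·b^3/3.
Hence A² = 1/[8·π·b^3/3].
Substituting b = 2.145 gives A² = 0.012095, so A = 0.10998.

A ≈ 0.1100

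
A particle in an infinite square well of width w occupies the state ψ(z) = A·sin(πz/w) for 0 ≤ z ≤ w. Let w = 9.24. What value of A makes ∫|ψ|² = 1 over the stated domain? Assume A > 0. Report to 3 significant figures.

Require ∫ |ψ|² dz = 1 over the whole domain.
With ∫₀^w sin²(nπz/w) dz = w/2, ∫|ψ|² dz = A²·(w/2).
Setting this equal to 1 gives A² = 1/(w/2).
With w = 9.24: A² = 0.2165 and A = 0.4652.

A ≈ 0.465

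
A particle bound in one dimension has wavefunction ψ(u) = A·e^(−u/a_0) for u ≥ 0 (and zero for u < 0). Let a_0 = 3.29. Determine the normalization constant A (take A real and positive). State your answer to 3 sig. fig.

A ≈ 0.780

Require ∫ |ψ|² du = 1 over the whole domain.
Using ∫₀^∞ uⁿ e^(−αu) du = n!/αⁿ⁺¹, the integral (without the A² prefactor) comes out to a_0/2.
Hence A² = 1/[a_0/2].
With a_0 = 3.29: A² = 0.6079 and A = 0.7797.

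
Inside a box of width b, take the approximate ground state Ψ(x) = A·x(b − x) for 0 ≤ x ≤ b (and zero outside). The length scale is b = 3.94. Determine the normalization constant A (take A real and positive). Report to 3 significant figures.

Require ∫ |Ψ|² dx = 1 over the whole domain.
Expanding the polynomial and integrating term by term, carrying out the integral gives A² · b^5/30.
So A² = (b^5/30)^(−1).
With b = 3.94: A² = 0.03160 and A = 0.1778.

A ≈ 0.178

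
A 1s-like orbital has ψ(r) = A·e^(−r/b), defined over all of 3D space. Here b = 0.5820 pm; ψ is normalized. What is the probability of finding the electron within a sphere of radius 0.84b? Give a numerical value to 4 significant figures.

P ≈ 0.2375

Integrate the radial probability density 4πr²|ψ|² over r ≤ 0.84b.
Normalization gives A² = 1/(π·b^3).
Substituting u = r/b, A², 4π and the length scale all cancel in the ratio: P = ∫_{0}^{0.84} u^2·e^(-2·u) du / ∫_{0}^{∞} u^2·e^(-2·u) du.
An antiderivative of u^2·e^(-2·u) is -(2·u^2 + 2·u + 1)·e^(-2·u)/4; evaluating from 0 to 0.84 gives 1/4 - 2557·e^(-42/25)/2500, while the full integral is 1/4.
Taking the ratio yields P = 0.23751.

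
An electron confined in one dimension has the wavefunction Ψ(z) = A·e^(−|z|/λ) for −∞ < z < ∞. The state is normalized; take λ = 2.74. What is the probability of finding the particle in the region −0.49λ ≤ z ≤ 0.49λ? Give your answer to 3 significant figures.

|Ψ|² is the probability density, so P = ∫_{−0.49λ}^{0.49λ} |Ψ|² dz.
With A² fixed by ∫|Ψ|² = 1, i.e. A² = (λ)^(−1), substitute and integrate.
By symmetry take twice the z ≥ 0 contribution in numerator and denominator; the 2's cancel. Let u = z/λ; then A² and the length scale cancel, so P = ∫_{0}^{0.49} e^(-2·u) du ÷ ∫_{0}^{∞} e^(-2·u) du.
With ∫ e^(-2·u) du = -e^(-2·u)/2 + C, the region integral is 1/2 - e^(-49/50)/2 and the full one is 1/2.
Evaluating gives P = 0.6247.

P ≈ 0.625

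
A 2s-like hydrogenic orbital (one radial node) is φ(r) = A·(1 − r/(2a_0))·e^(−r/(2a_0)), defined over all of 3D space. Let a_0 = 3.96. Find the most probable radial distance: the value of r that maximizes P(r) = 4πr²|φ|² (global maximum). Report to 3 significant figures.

Differentiate P(r) = 4πr²|φ|² with respect to r and set to zero.
Solving yields r = a_0·(√(5) + 3).
With a_0 = 3.96, the most probable radial distance is 20.73.

r ≈ 20.7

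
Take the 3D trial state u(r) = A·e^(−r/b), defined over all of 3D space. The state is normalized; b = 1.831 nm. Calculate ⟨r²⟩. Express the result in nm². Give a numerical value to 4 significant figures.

The expectation value is the |u|²-weighted average of r^2: ∫ r^2|u|² 4πr² dr.
Recall ∫₀^∞ r^m e^(−r/β) dr = m!·β^(m+1), since the A² factors cancel between numerator and denominator, ⟨r²⟩ = 3·b^2.
Putting b = 1.831 gives 10.058.

⟨r^2⟩ ≈ 10.06 nm^2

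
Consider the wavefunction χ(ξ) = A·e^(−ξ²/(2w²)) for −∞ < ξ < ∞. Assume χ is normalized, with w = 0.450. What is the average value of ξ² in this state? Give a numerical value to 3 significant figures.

The expectation value is the |χ|²-weighted average of ξ^2: ∫ ξ^2|χ|² dξ.
Since the A² factors cancel between numerator and denominator, ⟨ξ²⟩ = w^2/2.
Putting w = 0.450 gives 0.1013.

⟨ξ^2⟩ ≈ 0.101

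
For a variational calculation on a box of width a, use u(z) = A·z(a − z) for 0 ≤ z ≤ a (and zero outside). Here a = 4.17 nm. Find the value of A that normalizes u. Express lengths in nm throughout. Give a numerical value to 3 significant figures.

We need A² ∫|f|² dz = 1, taking the integral from 0 to a.
With u = A·z(a − z), the integral evaluates to A²·[a^5/30].
Hence A² = 1/[a^5/30].
Substituting a = 4.17 gives A² = 0.02379, so A = 0.1542.

A ≈ 0.154 nm^(-5/2)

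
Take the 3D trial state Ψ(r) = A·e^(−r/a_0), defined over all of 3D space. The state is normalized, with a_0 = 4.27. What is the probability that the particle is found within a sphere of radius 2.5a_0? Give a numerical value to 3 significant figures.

P ≈ 0.875

P = ∫ |Ψ|² 4πr² dr over r ≤ 2.5a_0.
The full normalization integral is A²·[π·a_0^3] = 1, fixing A².
Let u = r/a_0; then A², 4π and the length scale all cancel, so P = ∫_{0}^{2.5} u^2·e^(-2·u) du ÷ ∫_{0}^{∞} u^2·e^(-2·u) du.
An antiderivative of u^2·e^(-2·u) is -(2·u^2 + 2·u + 1)·e^(-2·u)/4; evaluating from 0 to 2.5 gives 1/4 - 37·e^(-5)/8, while the full integral is 1/4.
This evaluates to P = 0.8753.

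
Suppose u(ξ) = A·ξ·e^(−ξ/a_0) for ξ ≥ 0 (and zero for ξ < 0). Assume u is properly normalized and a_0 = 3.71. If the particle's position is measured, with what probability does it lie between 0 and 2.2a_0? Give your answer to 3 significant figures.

P ≈ 0.815

P = ∫_{0}^{2.2a_0} |u(ξ)|² dξ.
Since A² = 1/(a_0^3/4), this is the region integral divided by the full normalization integral.
Let t = ξ/a_0; then A² and the length scale cancel, so P = ∫_{0}^{2.2} t^2·e^(-2·t) dt ÷ ∫_{0}^{∞} t^2·e^(-2·t) dt.
An antiderivative of t^2·e^(-2·t) is -(2·t^2 + 2·t + 1)·e^(-2·t)/4; evaluating from 0 to 2.2 gives 1/4 - 377·e^(-22/5)/100, while the full integral is 1/4.
Evaluating gives P = 0.8149.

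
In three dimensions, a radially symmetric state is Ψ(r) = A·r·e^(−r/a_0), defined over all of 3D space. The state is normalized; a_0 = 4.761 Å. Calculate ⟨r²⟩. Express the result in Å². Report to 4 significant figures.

⟨r²⟩ = ∫ r^2 |Ψ|² 4πr² dr over the full domain.
Using ∫₀^∞ rⁿ e^(−αr) dr = n!/αⁿ⁺¹, since the A² factors cancel between numerator and denominator, ⟨r²⟩ = 15·a_0^2/2.
With a_0 = 4.761, ⟨r^2⟩ = 170.00.

⟨r^2⟩ ≈ 170.0 Å^2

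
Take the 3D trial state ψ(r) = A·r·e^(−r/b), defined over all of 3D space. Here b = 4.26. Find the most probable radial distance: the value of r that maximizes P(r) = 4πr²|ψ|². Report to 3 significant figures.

Differentiate P(r) = 4πr²|ψ|² with respect to r and set to zero.
This gives r = 2·b.
With b = 4.26, the most probable radial distance is 8.520.

r ≈ 8.52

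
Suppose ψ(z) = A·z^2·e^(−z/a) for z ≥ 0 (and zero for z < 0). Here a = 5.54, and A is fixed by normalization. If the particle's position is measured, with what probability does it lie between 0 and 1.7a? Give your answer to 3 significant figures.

P ≈ 0.256

P = ∫_{0}^{1.7a} |ψ(z)|² dz.
The normalization integral ∫|ψ|²dz over the whole domain equals 3·a^5/4·A², and A² cancels in the ratio.
In terms of u = z/a (A² and the length scale cancel between numerator and denominator), P = [∫_{0}^{1.7} u^4·e^(-2·u) du] / [∫_{0}^{∞} u^4·e^(-2·u) du].
An antiderivative of u^4·e^(-2·u) is -(u^4/2 + u^3 + 3·u^2/2 + 3·u/2 + 3/4)·e^(-2·u); evaluating from 0 to 1.7 gives ≈ 0.19186, while the full integral is 3/4.
This works out to P = 0.2558.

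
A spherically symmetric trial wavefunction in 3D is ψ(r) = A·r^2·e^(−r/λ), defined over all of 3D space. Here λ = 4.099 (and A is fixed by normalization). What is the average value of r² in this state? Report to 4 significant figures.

⟨r^2⟩ ≈ 235.2

By definition ⟨r²⟩ = ∫ r^2 |ψ(r)|² 4πr² dr.
Using ∫₀^∞ rⁿ e^(−αr) dr = n!/αⁿ⁺¹, evaluating both integrals, ⟨r²⟩ = 14·λ^2.
Putting λ = 4.099 gives 235.23.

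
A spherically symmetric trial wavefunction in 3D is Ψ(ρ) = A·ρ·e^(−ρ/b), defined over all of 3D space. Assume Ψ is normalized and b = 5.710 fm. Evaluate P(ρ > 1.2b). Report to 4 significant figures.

Integrate the radial probability density 4πρ²|Ψ|² over ρ > 1.2b.
Normalization gives A² = 1/(3·π·b^5).
In terms of u = ρ/b (A², 4π and the length scale all cancel between numerator and denominator), P = [∫_{1.2}^{∞} u^4·e^(-2·u) du] / [∫_{0}^{∞} u^4·e^(-2·u) du].
An antiderivative of u^4·e^(-2·u) is -(u^4/2 + u^3 + 3·u^2/2 + 3·u/2 + 3/4)·e^(-2·u); evaluating from 1.2 to ∞ gives ≈ 0.678099, while the full integral is 3/4.
Taking the ratio yields P = 0.90413.

P ≈ 0.9041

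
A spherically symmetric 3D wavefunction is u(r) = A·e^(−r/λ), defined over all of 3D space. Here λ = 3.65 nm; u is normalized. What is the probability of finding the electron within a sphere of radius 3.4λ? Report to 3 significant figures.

With dV = 4πr²dr, the probability is ∫|u|² dV over r ≤ 3.4λ.
Normalization gives A² = 1/(π·λ^3).
Substituting t = r/λ, A², 4π and the length scale all cancel in the ratio: P = ∫_{0}^{3.4} t^2·e^(-2·t) dt / ∫_{0}^{∞} t^2·e^(-2·t) dt.
Using ∫ t^2·e^(-2·t) dt = -(2·t^2 + 2·t + 1)·e^(-2·t)/4, the numerator is 1/4 - 773·e^(-34/5)/100 and the denominator is 1/4.
The region integral divided by the full integral gives P = 0.9656.

P ≈ 0.966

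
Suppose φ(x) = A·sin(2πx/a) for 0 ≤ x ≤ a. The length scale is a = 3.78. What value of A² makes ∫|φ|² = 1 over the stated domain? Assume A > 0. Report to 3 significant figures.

We need A² ∫|f|² dx = 1, taking the integral from 0 to a.
With ∫₀^a sin²(nπx/a) dx = a/2, ∫|φ|² dx = A²·(a/2).
Setting this equal to 1 gives A² = 1/(a/2).
Plugging in a = 3.78 yields A = 0.7274.

A^2 ≈ 0.529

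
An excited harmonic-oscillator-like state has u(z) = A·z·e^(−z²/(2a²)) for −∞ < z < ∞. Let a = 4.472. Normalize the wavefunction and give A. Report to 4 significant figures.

A ≈ 0.1123

Require ∫ |u|² dz = 1 over the whole domain.
With u = A·z·e^(−z²/(2a²)), the integral evaluates to A²·[√(π)·a^3/2].
Hence A² = 1/[√(π)·a^3/2].
Substituting a = 4.472 gives A² = 0.012617, so A = 0.11232.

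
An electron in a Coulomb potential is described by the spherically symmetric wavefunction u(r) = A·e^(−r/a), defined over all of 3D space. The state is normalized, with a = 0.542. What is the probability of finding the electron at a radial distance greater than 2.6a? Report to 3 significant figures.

P = ∫ |u|² 4πr² dr over r > 2.6a.
A² is fixed by ∫₀^∞ 4πr²|u|² dr = 1, i.e. A² = (π·a^3)^(−1).
In terms of t = r/a (A², 4π and the length scale all cancel between numerator and denominator), P = [∫_{2.6}^{∞} t^2·e^(-2·t) dt] / [∫_{0}^{∞} t^2·e^(-2·t) dt].
With ∫ t^2·e^(-2·t) dt = -(2·t^2 + 2·t + 1)·e^(-2·t)/4 + C, the region integral is 493·e^(-26/5)/100 and the full one is 1/4.
The region integral divided by the full integral gives P = 0.1088.

P ≈ 0.109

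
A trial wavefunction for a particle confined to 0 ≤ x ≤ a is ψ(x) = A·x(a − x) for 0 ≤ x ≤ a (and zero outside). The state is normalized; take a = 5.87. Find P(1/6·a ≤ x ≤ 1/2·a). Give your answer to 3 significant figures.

|ψ|² is the probability density, so P = ∫_{1/6·a}^{1/2·a} |ψ|² dx.
Since A² = 1/(a^5/30), this is the region integral divided by the full normalization integral.
Substituting u = x/a, A² and the length scale cancel in the ratio: P = ∫_{1/6}^{1/2} u^2·(1 - u)^2 du / ∫_{0}^{1} u^2·(1 - u)^2 du.
With ∫ u^2·(1 - u)^2 du = u^3·(6·u^2 - 15·u + 10)/30 + C, the region integral is ≈ 0.015484 and the full one is 1/30.
Evaluating gives P = 301/648.

P ≈ 0.465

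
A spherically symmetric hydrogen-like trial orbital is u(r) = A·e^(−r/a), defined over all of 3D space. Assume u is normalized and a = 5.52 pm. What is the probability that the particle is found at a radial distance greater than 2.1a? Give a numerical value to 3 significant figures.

P ≈ 0.210

P = ∫ |u|² 4πr² dr over r > 2.1a.
A² is fixed by ∫₀^∞ 4πr²|u|² dr = 1, i.e. A² = (π·a^3)^(−1).
In terms of t = r/a (A², 4π and the length scale all cancel between numerator and denominator), P = [∫_{2.1}^{∞} t^2·e^(-2·t) dt] / [∫_{0}^{∞} t^2·e^(-2·t) dt].
Using ∫ t^2·e^(-2·t) dt = -(2·t^2 + 2·t + 1)·e^(-2·t)/4, the numerator is 701·e^(-21/5)/200 and the denominator is 1/4.
The region integral divided by the full integral gives P = 0.2102.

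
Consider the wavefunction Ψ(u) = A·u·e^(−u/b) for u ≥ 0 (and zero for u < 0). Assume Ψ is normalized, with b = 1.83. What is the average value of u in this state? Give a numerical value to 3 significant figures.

⟨u⟩ ≈ 2.75

The expectation value is the |Ψ|²-weighted average of u: ∫ u|Ψ|² du.
With ∫₀^∞ u^3 e^(−αu) du = 3!/α^4, the ratio of the moment integral to the normalization integral gives ⟨u⟩ = 3·b/2.
Putting b = 1.83 gives 2.745.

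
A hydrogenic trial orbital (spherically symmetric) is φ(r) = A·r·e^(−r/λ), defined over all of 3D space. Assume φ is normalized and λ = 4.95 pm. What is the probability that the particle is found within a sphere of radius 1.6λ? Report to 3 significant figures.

P ≈ 0.219

With dV = 4πr²dr, the probability is ∫|φ|² dV over r ≤ 1.6λ.
The full normalization integral is A²·[3·π·λ^5] = 1, fixing A².
Let u = r/λ; then A², 4π and the length scale all cancel, so P = ∫_{0}^{1.6} u^4·e^(-2·u) du ÷ ∫_{0}^{∞} u^4·e^(-2·u) du.
Using ∫ u^4·e^(-2·u) du = -(u^4/2 + u^3 + 3·u^2/2 + 3·u/2 + 3/4)·e^(-2·u), the numerator is ≈ 0.16454 and the denominator is 3/4.
This evaluates to P = 0.2194.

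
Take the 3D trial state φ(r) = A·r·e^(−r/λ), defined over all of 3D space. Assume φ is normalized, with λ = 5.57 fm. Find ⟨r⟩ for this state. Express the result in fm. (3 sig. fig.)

The expectation value is the |φ|²-weighted average of r: ∫ r|φ|² 4πr² dr.
Evaluating both integrals, ⟨r⟩ = 5·λ/2.
With λ = 5.57, ⟨r⟩ = 13.93.

⟨r⟩ ≈ 13.9 fm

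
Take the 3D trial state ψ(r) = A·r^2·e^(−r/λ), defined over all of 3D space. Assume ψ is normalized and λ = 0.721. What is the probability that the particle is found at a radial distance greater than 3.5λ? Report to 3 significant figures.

P ≈ 0.450

Integrate the radial probability density 4πr²|ψ|² over r > 3.5λ.
The full normalization integral is A²·[45·π·λ^7/2] = 1, fixing A².
Substituting u = r/λ, A², 4π and the length scale all cancel in the ratio: P = ∫_{3.5}^{∞} u^6·e^(-2·u) du / ∫_{0}^{∞} u^6·e^(-2·u) du.
With ∫ u^6·e^(-2·u) du = -(4·u^6 + 12·u^5 + 30·u^4 + 60·u^3 + 90·u^2 + 90·u + 45)·e^(-2·u)/8 + C, the region integral is ≈ 2.5296 and the full one is 45/8.
The region integral divided by the full integral gives P = 0.4497.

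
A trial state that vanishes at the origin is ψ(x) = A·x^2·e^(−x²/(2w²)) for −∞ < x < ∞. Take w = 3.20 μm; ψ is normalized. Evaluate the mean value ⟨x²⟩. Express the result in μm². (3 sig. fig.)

The expectation value is the |ψ|²-weighted average of x^2: ∫ x^2|ψ|² dx.
The ratio of the moment integral to the normalization integral gives ⟨x²⟩ = 5·w^2/2.
Putting w = 3.20 gives 25.60.

⟨x^2⟩ ≈ 25.6 μm^2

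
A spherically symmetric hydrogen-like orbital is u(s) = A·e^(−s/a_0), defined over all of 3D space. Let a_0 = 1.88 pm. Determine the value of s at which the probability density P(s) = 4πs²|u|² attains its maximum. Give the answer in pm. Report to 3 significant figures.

The maximum of P(s) = 4πs²|u|² occurs where its derivative vanishes.
Solving yields s = a_0.
With a_0 = 1.88, the most probable radial distance is 1.880 pm.

s ≈ 1.88 pm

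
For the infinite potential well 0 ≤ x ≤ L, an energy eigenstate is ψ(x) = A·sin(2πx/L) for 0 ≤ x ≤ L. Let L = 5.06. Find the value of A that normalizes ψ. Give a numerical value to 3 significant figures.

We need A² ∫|f|² dx = 1, taking the integral from 0 to L.
∫|ψ|² dx = A²·(L/2).
Setting this equal to 1 gives A² = 1/(L/2).
Substituting L = 5.06 gives A² = 0.3953, so A = 0.6287.

A ≈ 0.629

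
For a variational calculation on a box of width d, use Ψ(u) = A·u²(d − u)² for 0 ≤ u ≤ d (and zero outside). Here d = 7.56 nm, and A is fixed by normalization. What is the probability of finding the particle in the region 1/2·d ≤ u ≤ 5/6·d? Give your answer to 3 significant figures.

P = ∫_{1/2·d}^{5/6·d} |Ψ(u)|² du.
The normalization integral ∫|Ψ|²du over the whole domain equals d^9/630·A², and A² cancels in the ratio.
In terms of t = u/d (A² and the length scale cancel between numerator and denominator), P = [∫_{1/2}^{5/6} t^4·(1 - t)^4 dt] / [∫_{0}^{1} t^4·(1 - t)^4 dt].
Using ∫ t^4·(1 - t)^4 dt = t^5·(70·t^4 - 315·t^3 + 540·t^2 - 420·t + 126)/630, the numerator is ≈ 0.00077944 and the denominator is 1/630.
This works out to P = 0.4910.

P ≈ 0.491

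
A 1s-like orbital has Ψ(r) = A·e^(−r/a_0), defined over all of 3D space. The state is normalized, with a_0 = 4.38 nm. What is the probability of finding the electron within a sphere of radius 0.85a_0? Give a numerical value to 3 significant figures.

P = ∫ |Ψ|² 4πr² dr over r ≤ 0.85a_0.
The full normalization integral is A²·[π·a_0^3] = 1, fixing A².
Let u = r/a_0; then A², 4π and the length scale all cancel, so P = ∫_{0}^{0.85} u^2·e^(-2·u) du ÷ ∫_{0}^{∞} u^2·e^(-2·u) du.
An antiderivative of u^2·e^(-2·u) is -(2·u^2 + 2·u + 1)·e^(-2·u)/4; evaluating from 0 to 0.85 gives 1/4 - 829·e^(-17/10)/800, while the full integral is 1/4.
This evaluates to P = 0.2428.

P ≈ 0.243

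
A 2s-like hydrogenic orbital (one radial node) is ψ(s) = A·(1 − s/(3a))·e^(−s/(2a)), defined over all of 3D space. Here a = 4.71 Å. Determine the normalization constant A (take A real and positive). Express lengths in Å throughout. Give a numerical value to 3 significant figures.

The normalization condition is ∫|ψ|² 4πs² ds = 1 from 0 to ∞.
(Spherical symmetry: dV = 4πs² ds.)
Recall ∫₀^∞ s^m e^(−s/β) ds = m!·β^(m+1), ∫|ψ|² 4πs² ds = A²·(8·π·a^3/3).
Plugging in a = 4.71 yields A = 0.03380.

A ≈ 0.0338 Å^(-3/2)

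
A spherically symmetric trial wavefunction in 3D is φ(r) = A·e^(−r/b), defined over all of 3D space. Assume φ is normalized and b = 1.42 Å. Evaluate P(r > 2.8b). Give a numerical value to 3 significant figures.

With dV = 4πr²dr, the probability is ∫|φ|² dV over r > 2.8b.
The full normalization integral is A²·[π·b^3] = 1, fixing A².
Substituting u = r/b, A², 4π and the length scale all cancel in the ratio: P = ∫_{2.8}^{∞} u^2·e^(-2·u) du / ∫_{0}^{∞} u^2·e^(-2·u) du.
An antiderivative of u^2·e^(-2·u) is -(2·u^2 + 2·u + 1)·e^(-2·u)/4; evaluating from 2.8 to ∞ gives 557·e^(-28/5)/100, while the full integral is 1/4.
The region integral divided by the full integral gives P = 0.08239.

P ≈ 0.0824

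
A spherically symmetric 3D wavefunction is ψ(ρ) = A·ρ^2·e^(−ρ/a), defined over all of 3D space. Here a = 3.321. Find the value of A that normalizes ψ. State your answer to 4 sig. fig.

Normalization requires ∫|ψ|² 4πρ² dρ = 1, integrated from 0 to ∞.
In 3D with spherical symmetry the volume element is 4πρ² dρ.
With ψ = A·ρ^2·e^(−ρ/a), the integral evaluates to A²·[45·π·a^7/2].
Hence A² = 1/[45·π·a^7/2].
With a = 3.321: A² = 0.0000031753 and A = 0.0017819.

A ≈ 0.001782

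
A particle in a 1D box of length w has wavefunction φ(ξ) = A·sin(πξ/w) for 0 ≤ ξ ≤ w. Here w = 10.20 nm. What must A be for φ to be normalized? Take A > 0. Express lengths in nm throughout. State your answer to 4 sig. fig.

A ≈ 0.4428 nm^(-1/2)

Require ∫ |φ|² dξ = 1 over the whole domain.
With ∫₀^w sin²(nπξ/w) dξ = w/2, carrying out the integral gives A² · w/2.
Hence A² = 1/[w/2].
Substituting w = 10.20 gives A² = 0.19608, so A = 0.44281.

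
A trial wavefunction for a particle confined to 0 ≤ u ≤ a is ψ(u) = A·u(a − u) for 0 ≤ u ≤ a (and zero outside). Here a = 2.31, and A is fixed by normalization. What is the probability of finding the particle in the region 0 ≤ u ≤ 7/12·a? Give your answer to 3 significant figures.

|ψ|² is the probability density, so P = ∫_{0}^{7/12·a} |ψ|² du.
The normalization integral ∫|ψ|²du over the whole domain equals a^5/30·A², and A² cancels in the ratio.
In terms of t = u/a (A² and the length scale cancel between numerator and denominator), P = [∫_{0}^{7/12} t^2·(1 - t)^2 dt] / [∫_{0}^{1} t^2·(1 - t)^2 dt].
Using ∫ t^2·(1 - t)^2 dt = t^3·(6·t^2 - 15·t + 10)/30, the numerator is ≈ 0.021779 and the denominator is 1/30.
The result is P = 0.6534.

P ≈ 0.653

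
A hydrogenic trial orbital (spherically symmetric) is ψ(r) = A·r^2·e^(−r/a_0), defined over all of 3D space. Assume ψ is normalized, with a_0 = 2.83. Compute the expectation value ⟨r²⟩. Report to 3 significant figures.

By definition ⟨r²⟩ = ∫ r^2 |ψ(r)|² 4πr² dr.
The ratio of the moment integral to the normalization integral gives ⟨r²⟩ = 14·a_0^2.
Putting a_0 = 2.83 gives 112.1.

⟨r^2⟩ ≈ 112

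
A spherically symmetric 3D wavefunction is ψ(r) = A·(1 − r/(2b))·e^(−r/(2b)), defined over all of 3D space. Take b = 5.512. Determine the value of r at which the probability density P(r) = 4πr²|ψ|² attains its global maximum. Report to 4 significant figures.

Differentiate P(r) = 4πr²|ψ|² with respect to r and set to zero.
Solving yields r = b·(√(5) + 3).
With b = 5.512, the most probable radial distance is 28.861.

r ≈ 28.86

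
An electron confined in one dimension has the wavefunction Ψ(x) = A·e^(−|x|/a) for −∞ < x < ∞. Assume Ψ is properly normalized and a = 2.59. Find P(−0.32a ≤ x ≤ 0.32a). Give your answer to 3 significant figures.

P = ∫_{−0.32a}^{0.32a} |Ψ(x)|² dx.
With A² fixed by ∫|Ψ|² = 1, i.e. A² = (a)^(−1), substitute and integrate.
Both integrals are even about x = 0, so only the x ≥ 0 halves are needed (the factors of 2 cancel). In terms of u = x/a (A² and the length scale cancel between numerator and denominator), P = [∫_{0}^{0.32} e^(-2·u) du] / [∫_{0}^{∞} e^(-2·u) du].
With ∫ e^(-2·u) du = -e^(-2·u)/2 + C, the region integral is 1/2 - e^(-16/25)/2 and the full one is 1/2.
This works out to P = 0.4727.

P ≈ 0.473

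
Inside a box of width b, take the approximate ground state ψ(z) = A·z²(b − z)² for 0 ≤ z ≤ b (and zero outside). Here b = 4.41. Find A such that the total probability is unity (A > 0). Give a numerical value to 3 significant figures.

A ≈ 0.0316

Normalization requires ∫|ψ|² dz = 1, integrated from 0 to b.
The integral (without the A² prefactor) comes out to b^9/630.
Setting this equal to 1 gives A² = 1/(b^9/630).
Substituting b = 4.41 gives A² = 0.0009986, so A = 0.03160.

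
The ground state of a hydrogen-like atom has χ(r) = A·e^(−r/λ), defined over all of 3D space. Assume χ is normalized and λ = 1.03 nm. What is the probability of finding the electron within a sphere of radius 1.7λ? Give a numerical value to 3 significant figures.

P ≈ 0.660

With dV = 4πr²dr, the probability is ∫|χ|² dV over r ≤ 1.7λ.
The full normalization integral is A²·[π·λ^3] = 1, fixing A².
In terms of u = r/λ (A², 4π and the length scale all cancel between numerator and denominator), P = [∫_{0}^{1.7} u^2·e^(-2·u) du] / [∫_{0}^{∞} u^2·e^(-2·u) du].
Using ∫ u^2·e^(-2·u) du = -(2·u^2 + 2·u + 1)·e^(-2·u)/4, the numerator is 1/4 - 509·e^(-17/5)/200 and the denominator is 1/4.
The region integral divided by the full integral gives P = 0.6603.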